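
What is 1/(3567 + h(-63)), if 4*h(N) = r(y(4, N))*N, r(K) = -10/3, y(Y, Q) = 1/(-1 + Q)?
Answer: 2/7239 ≈ 0.00027628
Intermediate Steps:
r(K) = -10/3 (r(K) = -10*⅓ = -10/3)
h(N) = -5*N/6 (h(N) = (-10*N/3)/4 = -5*N/6)
1/(3567 + h(-63)) = 1/(3567 - ⅚*(-63)) = 1/(3567 + 105/2) = 1/(7239/2) = 2/7239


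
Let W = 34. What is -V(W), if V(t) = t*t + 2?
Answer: -1158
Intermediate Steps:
V(t) = 2 + t**2 (V(t) = t**2 + 2 = 2 + t**2)
-V(W) = -(2 + 34**2) = -(2 + 1156) = -1*1158 = -1158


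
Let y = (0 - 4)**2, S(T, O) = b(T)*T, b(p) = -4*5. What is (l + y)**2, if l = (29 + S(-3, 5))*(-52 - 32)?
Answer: 55651600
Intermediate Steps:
b(p) = -20
S(T, O) = -20*T
l = -7476 (l = (29 - 20*(-3))*(-52 - 32) = (29 + 60)*(-84) = 89*(-84) = -7476)
y = 16 (y = (-4)**2 = 16)
(l + y)**2 = (-7476 + 16)**2 = (-7460)**2 = 55651600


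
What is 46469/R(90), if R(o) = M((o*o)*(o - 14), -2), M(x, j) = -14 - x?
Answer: -46469/615614 ≈ -0.075484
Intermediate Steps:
R(o) = -14 - o²*(-14 + o) (R(o) = -14 - o*o*(o - 14) = -14 - o²*(-14 + o))
46469/R(90) = 46469/(-14 + 90²*(14 - 1*90)) = 46469/(-14 + 8100*(14 - 90)) = 46469/(-14 + 8100*(-76)) = 46469/(-14 - 615600) = 46469/(-615614) = 46469*(-1/615614) = -46469/615614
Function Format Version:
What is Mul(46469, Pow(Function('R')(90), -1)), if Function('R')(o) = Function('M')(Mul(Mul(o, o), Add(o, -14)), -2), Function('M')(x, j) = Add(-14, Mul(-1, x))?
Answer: Rational(-46469, 615614) ≈ -0.075484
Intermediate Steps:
Function('R')(o) = Add(-14, Mul(-1, Pow(o, 2), Add(-14, o))) (Function('R')(o) = Add(-14, Mul(-1, Mul(Mul(o, o), Add(o, -14)))) = Add(-14, Mul(-1, Mul(Pow(o, 2), Add(-14, o)))) = Add(-14, Mul(-1, Pow(o, 2), Add(-14, o))))
Mul(46469, Pow(Function('R')(90), -1)) = Mul(46469, Pow(Add(-14, Mul(Pow(90, 2), Add(14, Mul(-1, 90)))), -1)) = Mul(46469, Pow(Add(-14, Mul(8100, Add(14, -90))), -1)) = Mul(46469, Pow(Add(-14, Mul(8100, -76)), -1)) = Mul(46469, Pow(Add(-14, -615600), -1)) = Mul(46469, Pow(-615614, -1)) = Mul(46469, Rational(-1, 615614)) = Rational(-46469, 615614)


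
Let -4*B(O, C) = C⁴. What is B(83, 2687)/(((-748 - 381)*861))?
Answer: 52127952360961/3888276 ≈ 1.3406e+7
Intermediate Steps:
B(O, C) = -C⁴/4
B(83, 2687)/(((-748 - 381)*861)) = (-¼*2687⁴)/(((-748 - 381)*861)) = (-¼*52127952360961)/((-1129*861)) = -52127952360961/4/(-972069) = -52127952360961/4*(-1/972069) = 52127952360961/3888276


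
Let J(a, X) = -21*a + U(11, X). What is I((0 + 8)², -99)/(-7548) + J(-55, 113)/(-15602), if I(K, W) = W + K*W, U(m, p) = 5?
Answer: 526685/676804 ≈ 0.77819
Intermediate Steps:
J(a, X) = 5 - 21*a (J(a, X) = -21*a + 5 = 5 - 21*a)
I((0 + 8)², -99)/(-7548) + J(-55, 113)/(-15602) = -99*(1 + (0 + 8)²)/(-7548) + (5 - 21*(-55))/(-15602) = -99*(1 + 8²)*(-1/7548) + (5 + 1155)*(-1/15602) = -99*(1 + 64)*(-1/7548) + 1160*(-1/15602) = -99*65*(-1/7548) - 20/269 = -6435*(-1/7548) - 20/269 = 2145/2516 - 20/269 = 526685/676804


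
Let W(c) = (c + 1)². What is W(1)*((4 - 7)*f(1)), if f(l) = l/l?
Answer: -12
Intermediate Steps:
f(l) = 1
W(c) = (1 + c)²
W(1)*((4 - 7)*f(1)) = (1 + 1)²*((4 - 7)*1) = 2²*(-3*1) = 4*(-3) = -12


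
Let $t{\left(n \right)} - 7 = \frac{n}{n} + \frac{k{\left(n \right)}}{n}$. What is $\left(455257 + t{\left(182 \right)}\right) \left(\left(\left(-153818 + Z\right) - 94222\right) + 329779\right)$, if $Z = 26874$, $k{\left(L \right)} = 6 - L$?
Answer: $\frac{4499730909551}{91} \approx 4.9448 \cdot 10^{10}$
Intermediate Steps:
$t{\left(n \right)} = 8 + \frac{6 - n}{n}$ ($t{\left(n \right)} = 7 + \left(\frac{n}{n} + \frac{6 - n}{n}\right) = 7 + \left(1 + \frac{6 - n}{n}\right) = 8 + \frac{6 - n}{n}$)
$\left(455257 + t{\left(182 \right)}\right) \left(\left(\left(-153818 + Z\right) - 94222\right) + 329779\right) = \left(455257 + \left(7 + \frac{6}{182}\right)\right) \left(\left(\left(-153818 + 26874\right) - 94222\right) + 329779\right) = \left(455257 + \left(7 + 6 \cdot \frac{1}{182}\right)\right) \left(\left(-126944 - 94222\right) + 329779\right) = \left(455257 + \left(7 + \frac{3}{91}\right)\right) \left(-221166 + 329779\right) = \left(455257 + \frac{640}{91}\right) 108613 = \frac{41429027}{91} \cdot 108613 = \frac{4499730909551}{91}$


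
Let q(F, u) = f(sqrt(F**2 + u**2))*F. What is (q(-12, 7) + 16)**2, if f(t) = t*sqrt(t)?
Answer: 16*(4 - 3*193**(3/4))**2 ≈ 3.6647e+5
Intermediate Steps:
f(t) = t**(3/2)
q(F, u) = F*(F**2 + u**2)**(3/4) (q(F, u) = (sqrt(F**2 + u**2))**(3/2)*F = (F**2 + u**2)**(3/4)*F = F*(F**2 + u**2)**(3/4))
(q(-12, 7) + 16)**2 = (-12*((-12)**2 + 7**2)**(3/4) + 16)**2 = (-12*(144 + 49)**(3/4) + 16)**2 = (-12*193**(3/4) + 16)**2 = (16 - 12*193**(3/4))**2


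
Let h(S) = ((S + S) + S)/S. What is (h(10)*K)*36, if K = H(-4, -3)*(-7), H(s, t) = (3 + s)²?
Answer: -756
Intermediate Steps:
h(S) = 3 (h(S) = (2*S + S)/S = (3*S)/S = 3)
K = -7 (K = (3 - 4)²*(-7) = (-1)²*(-7) = 1*(-7) = -7)
(h(10)*K)*36 = (3*(-7))*36 = -21*36 = -756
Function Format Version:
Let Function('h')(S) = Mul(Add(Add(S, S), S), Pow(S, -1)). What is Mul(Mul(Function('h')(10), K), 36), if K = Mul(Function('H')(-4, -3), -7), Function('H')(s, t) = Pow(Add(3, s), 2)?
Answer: -756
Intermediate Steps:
Function('h')(S) = 3 (Function('h')(S) = Mul(Add(Mul(2, S), S), Pow(S, -1)) = Mul(Mul(3, S), Pow(S, -1)) = 3)
K = -7 (K = Mul(Pow(Add(3, -4), 2), -7) = Mul(Pow(-1, 2), -7) = Mul(1, -7) = -7)
Mul(Mul(Function('h')(10), K), 36) = Mul(Mul(3, -7), 36) = Mul(-21, 36) = -756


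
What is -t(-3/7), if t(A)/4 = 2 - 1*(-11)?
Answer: -52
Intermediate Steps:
t(A) = 52 (t(A) = 4*(2 - 1*(-11)) = 4*(2 + 11) = 4*13 = 52)
-t(-3/7) = -1*52 = -52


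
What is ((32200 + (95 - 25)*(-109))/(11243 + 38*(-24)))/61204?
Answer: 945/24319174 ≈ 3.8858e-5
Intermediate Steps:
((32200 + (95 - 25)*(-109))/(11243 + 38*(-24)))/61204 = ((32200 + 70*(-109))/(11243 - 912))*(1/61204) = ((32200 - 7630)/10331)*(1/61204) = (24570*(1/10331))*(1/61204) = (24570/10331)*(1/61204) = 945/24319174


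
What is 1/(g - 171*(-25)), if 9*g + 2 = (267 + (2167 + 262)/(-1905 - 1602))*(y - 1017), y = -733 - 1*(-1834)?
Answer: 501/3386917 ≈ 0.00014792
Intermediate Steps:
y = 1101 (y = -733 + 1834 = 1101)
g = 1245142/501 (g = -2/9 + ((267 + (2167 + 262)/(-1905 - 1602))*(1101 - 1017))/9 = -2/9 + ((267 + 2429/(-3507))*84)/9 = -2/9 + ((267 + 2429*(-1/3507))*84)/9 = -2/9 + ((267 - 347/501)*84)/9 = -2/9 + ((133420/501)*84)/9 = -2/9 + (1/9)*(3735760/167) = -2/9 + 3735760/1503 = 1245142/501 ≈ 2485.3)
1/(g - 171*(-25)) = 1/(1245142/501 - 171*(-25)) = 1/(1245142/501 + 4275) = 1/(3386917/501) = 501/3386917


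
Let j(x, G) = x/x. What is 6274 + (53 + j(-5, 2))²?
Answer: 9190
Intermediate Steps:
j(x, G) = 1
6274 + (53 + j(-5, 2))² = 6274 + (53 + 1)² = 6274 + 54² = 6274 + 2916 = 9190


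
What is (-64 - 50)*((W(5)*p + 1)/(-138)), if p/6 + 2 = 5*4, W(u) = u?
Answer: 10279/23 ≈ 446.91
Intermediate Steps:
p = 108 (p = -12 + 6*(5*4) = -12 + 6*20 = -12 + 120 = 108)
(-64 - 50)*((W(5)*p + 1)/(-138)) = (-64 - 50)*((5*108 + 1)/(-138)) = -114*(540 + 1)*(-1)/138 = -61674*(-1)/138 = -114*(-541/138) = 10279/23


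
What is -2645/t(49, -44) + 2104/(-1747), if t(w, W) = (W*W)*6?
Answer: -29060879/20293152 ≈ -1.4321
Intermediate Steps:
t(w, W) = 6*W² (t(w, W) = W²*6 = 6*W²)
-2645/t(49, -44) + 2104/(-1747) = -2645/(6*(-44)²) + 2104/(-1747) = -2645/(6*1936) + 2104*(-1/1747) = -2645/11616 - 2104/1747 = -29060879/20293152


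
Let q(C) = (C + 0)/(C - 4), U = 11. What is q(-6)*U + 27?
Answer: 168/5 ≈ 33.600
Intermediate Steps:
q(C) = C/(-4 + C)
q(-6)*U + 27 = -6/(-4 - 6)*11 + 27 = -6/(-10)*11 + 27 = -6*(-⅒)*11 + 27 = (⅗)*11 + 27 = 33/5 + 27 = 168/5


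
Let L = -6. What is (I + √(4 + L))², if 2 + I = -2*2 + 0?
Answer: (6 - I*√2)² ≈ 34.0 - 16.971*I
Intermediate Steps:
I = -6 (I = -2 + (-2*2 + 0) = -2 + (-4 + 0) = -2 - 4 = -6)
(I + √(4 + L))² = (-6 + √(4 - 6))² = (-6 + √(-2))² = (-6 + I*√2)²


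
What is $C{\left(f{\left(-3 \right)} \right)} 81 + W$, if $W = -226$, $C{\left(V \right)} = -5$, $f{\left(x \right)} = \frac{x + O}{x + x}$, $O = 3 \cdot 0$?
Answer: $-631$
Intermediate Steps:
$O = 0$
$f{\left(x \right)} = \frac{1}{2}$ ($f{\left(x \right)} = \frac{x + 0}{x + x} = \frac{x}{2 x} = x \frac{1}{2 x} = \frac{1}{2}$)
$C{\left(f{\left(-3 \right)} \right)} 81 + W = \left(-5\right) 81 - 226 = -405 - 226 = -631$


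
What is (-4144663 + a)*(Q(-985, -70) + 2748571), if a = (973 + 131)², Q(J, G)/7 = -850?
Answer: -8024489424987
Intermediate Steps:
Q(J, G) = -5950 (Q(J, G) = 7*(-850) = -5950)
a = 1218816 (a = 1104² = 1218816)
(-4144663 + a)*(Q(-985, -70) + 2748571) = (-4144663 + 1218816)*(-5950 + 2748571) = -2925847*2742621 = -8024489424987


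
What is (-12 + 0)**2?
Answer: 144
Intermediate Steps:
(-12 + 0)**2 = (-12)**2 = 144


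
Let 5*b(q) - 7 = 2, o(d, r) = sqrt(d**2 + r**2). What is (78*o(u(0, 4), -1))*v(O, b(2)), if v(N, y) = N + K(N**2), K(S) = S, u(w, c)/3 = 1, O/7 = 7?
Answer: 191100*sqrt(10) ≈ 6.0431e+5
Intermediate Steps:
O = 49 (O = 7*7 = 49)
u(w, c) = 3 (u(w, c) = 3*1 = 3)
b(q) = 9/5 (b(q) = 7/5 + (1/5)*2 = 7/5 + 2/5 = 9/5)
v(N, y) = N + N**2
(78*o(u(0, 4), -1))*v(O, b(2)) = (78*sqrt(3**2 + (-1)**2))*(49*(1 + 49)) = (78*sqrt(9 + 1))*(49*50) = (78*sqrt(10))*2450 = 191100*sqrt(10)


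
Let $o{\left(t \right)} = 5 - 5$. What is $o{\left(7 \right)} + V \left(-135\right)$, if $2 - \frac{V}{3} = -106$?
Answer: $-43740$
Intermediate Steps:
$o{\left(t \right)} = 0$
$V = 324$ ($V = 6 - -318 = 6 + 318 = 324$)
$o{\left(7 \right)} + V \left(-135\right) = 0 + 324 \left(-135\right) = 0 - 43740 = -43740$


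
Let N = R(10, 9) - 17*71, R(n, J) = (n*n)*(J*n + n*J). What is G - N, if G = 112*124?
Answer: -2905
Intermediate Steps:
G = 13888
R(n, J) = 2*J*n³ (R(n, J) = n²*(J*n + J*n) = n²*(2*J*n) = 2*J*n³)
N = 16793 (N = 2*9*10³ - 17*71 = 2*9*1000 - 1207 = 18000 - 1207 = 16793)
G - N = 13888 - 1*16793 = 13888 - 16793 = -2905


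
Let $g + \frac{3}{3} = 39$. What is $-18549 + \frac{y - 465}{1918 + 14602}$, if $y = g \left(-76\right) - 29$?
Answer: $- \frac{153216431}{8260} \approx -18549.0$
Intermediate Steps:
$g = 38$ ($g = -1 + 39 = 38$)
$y = -2917$ ($y = 38 \left(-76\right) - 29 = -2888 - 29 = -2917$)
$-18549 + \frac{y - 465}{1918 + 14602} = -18549 + \frac{-2917 - 465}{1918 + 14602} = -18549 - \frac{3382}{16520} = -18549 - \frac{1691}{8260} = - \frac{153216431}{8260}$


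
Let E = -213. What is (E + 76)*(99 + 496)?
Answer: -81515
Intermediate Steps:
(E + 76)*(99 + 496) = (-213 + 76)*(99 + 496) = -137*595 = -81515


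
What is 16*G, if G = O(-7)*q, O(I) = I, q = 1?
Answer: -112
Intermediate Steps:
G = -7 (G = -7*1 = -7)
16*G = 16*(-7) = -112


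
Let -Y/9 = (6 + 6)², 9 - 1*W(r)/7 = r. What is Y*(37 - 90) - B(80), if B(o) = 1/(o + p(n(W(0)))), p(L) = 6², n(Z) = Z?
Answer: 7967807/116 ≈ 68688.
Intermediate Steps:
W(r) = 63 - 7*r
p(L) = 36
Y = -1296 (Y = -9*(6 + 6)² = -9*12² = -9*144 = -1296)
B(o) = 1/(36 + o) (B(o) = 1/(o + 36) = 1/(36 + o))
Y*(37 - 90) - B(80) = -1296*(37 - 90) - 1/(36 + 80) = -1296*(-53) - 1/116 = 68688 - 1*1/116 = 68688 - 1/116 = 7967807/116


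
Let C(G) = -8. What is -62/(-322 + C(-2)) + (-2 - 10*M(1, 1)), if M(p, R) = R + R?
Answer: -3599/165 ≈ -21.812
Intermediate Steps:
M(p, R) = 2*R
-62/(-322 + C(-2)) + (-2 - 10*M(1, 1)) = -62/(-322 - 8) + (-2 - 20) = -62/(-330) + (-2 - 10*2) = -62*(-1/330) + (-2 - 20) = 31/165 - 22 = -3599/165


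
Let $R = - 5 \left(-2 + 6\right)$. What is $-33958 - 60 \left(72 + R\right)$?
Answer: $-37078$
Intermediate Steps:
$R = -20$ ($R = \left(-5\right) 4 = -20$)
$-33958 - 60 \left(72 + R\right) = -33958 - 60 \left(72 - 20\right) = -33958 - 60 \cdot 52 = -33958 - 3120 = -37078$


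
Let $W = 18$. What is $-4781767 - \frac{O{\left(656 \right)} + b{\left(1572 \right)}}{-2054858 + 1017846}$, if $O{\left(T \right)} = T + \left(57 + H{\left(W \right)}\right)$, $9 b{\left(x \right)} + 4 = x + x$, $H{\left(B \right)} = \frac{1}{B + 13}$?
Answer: $- \frac{345872795700160}{72331587} \approx -4.7818 \cdot 10^{6}$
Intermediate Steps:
$H{\left(B \right)} = \frac{1}{13 + B}$
$b{\left(x \right)} = - \frac{4}{9} + \frac{2 x}{9}$ ($b{\left(x \right)} = - \frac{4}{9} + \frac{x + x}{9} = - \frac{4}{9} + \frac{2 x}{9}$)
$O{\left(T \right)} = \frac{1768}{31} + T$ ($O{\left(T \right)} = T + \left(57 + \frac{1}{13 + 18}\right) = T + \left(57 + \frac{1}{31}\right) = T + \frac{1768}{31} = \frac{1768}{31} + T$)
$-4781767 - \frac{O{\left(656 \right)} + b{\left(1572 \right)}}{-2054858 + 1017846} = -4781767 - \frac{\left(\frac{1768}{31} + 656\right) + \left(- \frac{4}{9} + \frac{2}{9} \cdot 1572\right)}{-2054858 + 1017846} = -4781767 - \frac{\frac{22104}{31} + \left(- \frac{4}{9} + \frac{1048}{3}\right)}{-1037012} = -4781767 - \left(\frac{22104}{31} + \frac{3140}{9}\right) \left(- \frac{1}{1037012}\right) = -4781767 - \frac{296276}{279} \left(- \frac{1}{1037012}\right) = -4781767 - - \frac{74069}{72331587} = -4781767 + \frac{74069}{72331587} = - \frac{345872795700160}{72331587}$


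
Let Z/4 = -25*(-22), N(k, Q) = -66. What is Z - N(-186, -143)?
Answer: 2266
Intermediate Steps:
Z = 2200 (Z = 4*(-25*(-22)) = 4*550 = 2200)
Z - N(-186, -143) = 2200 - 1*(-66) = 2200 + 66 = 2266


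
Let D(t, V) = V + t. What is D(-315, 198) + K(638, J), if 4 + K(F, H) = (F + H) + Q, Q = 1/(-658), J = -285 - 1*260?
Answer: -18425/658 ≈ -28.002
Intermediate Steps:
J = -545 (J = -285 - 260 = -545)
Q = -1/658 ≈ -0.0015198
K(F, H) = -2633/658 + F + H (K(F, H) = -4 + ((F + H) - 1/658) = -4 + (-1/658 + F + H) = -2633/658 + F + H)
D(-315, 198) + K(638, J) = (198 - 315) + (-2633/658 + 638 - 545) = -117 + 58561/658 = -18425/658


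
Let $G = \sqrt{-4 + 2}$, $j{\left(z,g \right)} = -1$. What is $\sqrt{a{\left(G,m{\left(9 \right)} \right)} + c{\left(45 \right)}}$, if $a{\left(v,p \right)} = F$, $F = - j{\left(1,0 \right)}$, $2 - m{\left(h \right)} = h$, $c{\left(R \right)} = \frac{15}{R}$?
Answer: $\frac{2 \sqrt{3}}{3} \approx 1.1547$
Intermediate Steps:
$m{\left(h \right)} = 2 - h$
$G = i \sqrt{2}$ ($G = \sqrt{-2} = i \sqrt{2} \approx 1.4142 i$)
$F = 1$ ($F = \left(-1\right) \left(-1\right) = 1$)
$a{\left(v,p \right)} = 1$
$\sqrt{a{\left(G,m{\left(9 \right)} \right)} + c{\left(45 \right)}} = \sqrt{1 + \frac{15}{45}} = \sqrt{1 + 15 \cdot \frac{1}{45}} = \sqrt{1 + \frac{1}{3}} = \sqrt{\frac{4}{3}} = \frac{2 \sqrt{3}}{3}$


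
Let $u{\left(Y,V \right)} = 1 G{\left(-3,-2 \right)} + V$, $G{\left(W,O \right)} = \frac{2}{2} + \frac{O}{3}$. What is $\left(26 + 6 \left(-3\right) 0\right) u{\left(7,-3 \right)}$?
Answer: $- \frac{208}{3} \approx -69.333$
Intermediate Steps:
$G{\left(W,O \right)} = 1 + \frac{O}{3}$ ($G{\left(W,O \right)} = 2 \cdot \frac{1}{2} + O \frac{1}{3} = 1 + \frac{O}{3}$)
$u{\left(Y,V \right)} = \frac{1}{3} + V$ ($u{\left(Y,V \right)} = 1 \left(1 + \frac{1}{3} \left(-2\right)\right) + V = 1 \left(1 - \frac{2}{3}\right) + V = 1 \cdot \frac{1}{3} + V = \frac{1}{3} + V$)
$\left(26 + 6 \left(-3\right) 0\right) u{\left(7,-3 \right)} = \left(26 + 6 \left(-3\right) 0\right) \left(\frac{1}{3} - 3\right) = \left(26 - 0\right) \left(- \frac{8}{3}\right) = \left(26 + 0\right) \left(- \frac{8}{3}\right) = 26 \left(- \frac{8}{3}\right) = - \frac{208}{3}$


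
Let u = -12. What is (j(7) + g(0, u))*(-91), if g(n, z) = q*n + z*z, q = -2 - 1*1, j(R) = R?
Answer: -13741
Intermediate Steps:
q = -3 (q = -2 - 1 = -3)
g(n, z) = z² - 3*n (g(n, z) = -3*n + z*z = -3*n + z² = z² - 3*n)
(j(7) + g(0, u))*(-91) = (7 + ((-12)² - 3*0))*(-91) = (7 + (144 + 0))*(-91) = (7 + 144)*(-91) = 151*(-91) = -13741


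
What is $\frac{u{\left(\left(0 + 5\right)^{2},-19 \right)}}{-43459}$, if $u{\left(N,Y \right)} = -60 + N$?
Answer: $\frac{35}{43459} \approx 0.00080536$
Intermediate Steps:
$\frac{u{\left(\left(0 + 5\right)^{2},-19 \right)}}{-43459} = \frac{-60 + \left(0 + 5\right)^{2}}{-43459} = \left(-60 + 5^{2}\right) \left(- \frac{1}{43459}\right) = \left(-60 + 25\right) \left(- \frac{1}{43459}\right) = \left(-35\right) \left(- \frac{1}{43459}\right) = \frac{35}{43459}$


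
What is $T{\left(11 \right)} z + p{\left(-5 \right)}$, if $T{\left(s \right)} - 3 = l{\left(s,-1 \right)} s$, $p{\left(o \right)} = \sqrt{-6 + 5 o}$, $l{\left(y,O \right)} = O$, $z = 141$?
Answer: $-1128 + i \sqrt{31} \approx -1128.0 + 5.5678 i$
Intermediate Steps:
$T{\left(s \right)} = 3 - s$
$T{\left(11 \right)} z + p{\left(-5 \right)} = \left(3 - 11\right) 141 + \sqrt{-6 + 5 \left(-5\right)} = \left(3 - 11\right) 141 + \sqrt{-6 - 25} = \left(-8\right) 141 + \sqrt{-31} = -1128 + i \sqrt{31}$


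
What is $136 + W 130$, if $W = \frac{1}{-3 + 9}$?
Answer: $\frac{473}{3} \approx 157.67$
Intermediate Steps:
$W = \frac{1}{6} \approx 0.16667$
$136 + W 130 = 136 + \frac{1}{6} \cdot 130 = 136 + \frac{65}{3} = \frac{473}{3}$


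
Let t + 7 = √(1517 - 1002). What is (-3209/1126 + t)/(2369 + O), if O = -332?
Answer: -3697/764554 + √515/2037 ≈ 0.0063052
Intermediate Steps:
t = -7 + √515 (t = -7 + √(1517 - 1002) = -7 + √515 ≈ 15.694)
(-3209/1126 + t)/(2369 + O) = (-3209/1126 + (-7 + √515))/(2369 - 332) = (-3209*1/1126 + (-7 + √515))/2037 = (-3209/1126 + (-7 + √515))*(1/2037) = (-11091/1126 + √515)*(1/2037) = -3697/764554 + √515/2037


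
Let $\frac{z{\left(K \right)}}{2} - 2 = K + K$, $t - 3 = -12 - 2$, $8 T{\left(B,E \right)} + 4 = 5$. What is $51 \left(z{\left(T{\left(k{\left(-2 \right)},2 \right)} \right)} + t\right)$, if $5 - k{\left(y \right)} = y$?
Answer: $- \frac{663}{2} \approx -331.5$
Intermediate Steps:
$k{\left(y \right)} = 5 - y$
$T{\left(B,E \right)} = \frac{1}{8}$ ($T{\left(B,E \right)} = - \frac{1}{2} + \frac{1}{8} \cdot 5 = - \frac{1}{2} + \frac{5}{8} = \frac{1}{8}$)
$t = -11$ ($t = 3 - 14 = -11$)
$z{\left(K \right)} = 4 + 4 K$ ($z{\left(K \right)} = 4 + 2 \left(K + K\right) = 4 + 2 \cdot 2 K = 4 + 4 K$)
$51 \left(z{\left(T{\left(k{\left(-2 \right)},2 \right)} \right)} + t\right) = 51 \left(\left(4 + 4 \cdot \frac{1}{8}\right) - 11\right) = 51 \left(\left(4 + \frac{1}{2}\right) - 11\right) = 51 \left(\frac{9}{2} - 11\right) = 51 \left(- \frac{13}{2}\right) = - \frac{663}{2}$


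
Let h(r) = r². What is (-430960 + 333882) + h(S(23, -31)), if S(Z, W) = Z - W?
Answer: -94162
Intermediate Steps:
(-430960 + 333882) + h(S(23, -31)) = (-430960 + 333882) + (23 - 1*(-31))² = -97078 + (23 + 31)² = -97078 + 54² = -97078 + 2916 = -94162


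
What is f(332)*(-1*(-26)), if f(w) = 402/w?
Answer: 2613/83 ≈ 31.482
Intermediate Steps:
f(332)*(-1*(-26)) = (402/332)*(-1*(-26)) = (402*(1/332))*26 = (201/166)*26 = 2613/83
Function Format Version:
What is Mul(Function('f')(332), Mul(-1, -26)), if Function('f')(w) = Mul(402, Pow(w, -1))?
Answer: Rational(2613, 83) ≈ 31.482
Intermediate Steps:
Mul(Function('f')(332), Mul(-1, -26)) = Mul(Mul(402, Pow(332, -1)), Mul(-1, -26)) = Mul(Mul(402, Rational(1, 332)), 26) = Mul(Rational(201, 166), 26) = Rational(2613, 83)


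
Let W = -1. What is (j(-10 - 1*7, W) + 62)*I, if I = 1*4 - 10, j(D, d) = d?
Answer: -366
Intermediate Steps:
I = -6 (I = 4 - 10 = -6)
(j(-10 - 1*7, W) + 62)*I = (-1 + 62)*(-6) = 61*(-6) = -366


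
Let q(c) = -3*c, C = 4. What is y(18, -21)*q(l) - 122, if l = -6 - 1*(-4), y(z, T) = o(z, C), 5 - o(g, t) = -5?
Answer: -62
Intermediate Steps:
o(g, t) = 10 (o(g, t) = 5 - 1*(-5) = 5 + 5 = 10)
y(z, T) = 10
l = -2 (l = -6 + 4 = -2)
y(18, -21)*q(l) - 122 = 10*(-3*(-2)) - 122 = 10*6 - 122 = 60 - 122 = -62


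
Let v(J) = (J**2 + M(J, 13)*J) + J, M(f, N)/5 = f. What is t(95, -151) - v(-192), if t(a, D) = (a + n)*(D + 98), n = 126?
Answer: -232705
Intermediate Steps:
M(f, N) = 5*f
t(a, D) = (98 + D)*(126 + a) (t(a, D) = (a + 126)*(D + 98) = (126 + a)*(98 + D) = (98 + D)*(126 + a))
v(J) = J + 6*J**2 (v(J) = (J**2 + (5*J)*J) + J = (J**2 + 5*J**2) + J = 6*J**2 + J = J + 6*J**2)
t(95, -151) - v(-192) = (12348 + 98*95 + 126*(-151) - 151*95) - (-192)*(1 + 6*(-192)) = (12348 + 9310 - 19026 - 14345) - (-192)*(1 - 1152) = -11713 - (-192)*(-1151) = -11713 - 1*220992 = -11713 - 220992 = -232705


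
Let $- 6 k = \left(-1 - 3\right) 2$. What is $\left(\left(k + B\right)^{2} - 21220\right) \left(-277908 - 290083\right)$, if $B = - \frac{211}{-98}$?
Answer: $\frac{1041196397468345}{86436} \approx 1.2046 \cdot 10^{10}$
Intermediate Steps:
$k = \frac{4}{3}$ ($k = - \frac{\left(-1 - 3\right) 2}{6} = - \frac{\left(-4\right) 2}{6} = \left(- \frac{1}{6}\right) \left(-8\right) = \frac{4}{3} \approx 1.3333$)
$B = \frac{211}{98}$ ($B = \left(-211\right) \left(- \frac{1}{98}\right) = \frac{211}{98} \approx 2.1531$)
$\left(\left(k + B\right)^{2} - 21220\right) \left(-277908 - 290083\right) = \left(\left(\frac{4}{3} + \frac{211}{98}\right)^{2} - 21220\right) \left(-277908 - 290083\right) = \left(\left(\frac{1025}{294}\right)^{2} - 21220\right) \left(-567991\right) = \left(\frac{1050625}{86436} - 21220\right) \left(-567991\right) = \left(- \frac{1833121295}{86436}\right) \left(-567991\right) = \frac{1041196397468345}{86436}$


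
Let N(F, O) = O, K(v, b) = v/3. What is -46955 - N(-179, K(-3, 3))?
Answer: -46954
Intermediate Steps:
K(v, b) = v/3 (K(v, b) = v*(⅓) = v/3)
-46955 - N(-179, K(-3, 3)) = -46955 - (-3)/3 = -46955 - 1*(-1) = -46955 + 1 = -46954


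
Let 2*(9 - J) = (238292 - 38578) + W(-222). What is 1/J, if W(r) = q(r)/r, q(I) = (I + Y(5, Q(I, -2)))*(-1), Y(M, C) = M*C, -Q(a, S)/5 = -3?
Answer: -148/14777455 ≈ -1.0015e-5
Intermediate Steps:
Q(a, S) = 15 (Q(a, S) = -5*(-3) = 15)
Y(M, C) = C*M
q(I) = -75 - I (q(I) = (I + 15*5)*(-1) = (I + 75)*(-1) = (75 + I)*(-1) = -75 - I)
W(r) = (-75 - r)/r
J = -14777455/148 (J = 9 - ((238292 - 38578) + (-75 - 1*(-222))/(-222))/2 = 9 - (199714 - (-75 + 222)/222)/2 = 9 - (199714 - 1/222*147)/2 = 9 - (199714 - 49/74)/2 = 9 - 1/2*14778787/74 = 9 - 14778787/148 = -14777455/148 ≈ -99848.)
1/J = 1/(-14777455/148) = -148/14777455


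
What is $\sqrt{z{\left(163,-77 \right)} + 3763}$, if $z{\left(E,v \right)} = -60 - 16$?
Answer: $\sqrt{3687} \approx 60.721$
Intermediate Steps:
$z{\left(E,v \right)} = -76$ ($z{\left(E,v \right)} = -60 - 16 = -76$)
$\sqrt{z{\left(163,-77 \right)} + 3763} = \sqrt{-76 + 3763} = \sqrt{3687}$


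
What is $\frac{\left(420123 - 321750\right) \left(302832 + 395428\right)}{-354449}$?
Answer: $- \frac{68689930980}{354449} \approx -1.9379 \cdot 10^{5}$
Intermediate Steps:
$\frac{\left(420123 - 321750\right) \left(302832 + 395428\right)}{-354449} = 98373 \cdot 698260 \left(- \frac{1}{354449}\right) = 68689930980 \left(- \frac{1}{354449}\right) = - \frac{68689930980}{354449}$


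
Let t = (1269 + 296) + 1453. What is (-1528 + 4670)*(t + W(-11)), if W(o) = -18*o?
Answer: 10104672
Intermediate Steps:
t = 3018 (t = 1565 + 1453 = 3018)
(-1528 + 4670)*(t + W(-11)) = (-1528 + 4670)*(3018 - 18*(-11)) = 3142*(3018 + 198) = 3142*3216 = 10104672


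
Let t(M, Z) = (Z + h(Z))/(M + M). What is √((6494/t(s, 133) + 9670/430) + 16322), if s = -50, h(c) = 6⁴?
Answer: √59996579019919/61447 ≈ 126.06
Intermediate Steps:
h(c) = 1296
t(M, Z) = (1296 + Z)/(2*M) (t(M, Z) = (Z + 1296)/(M + M) = (1296 + Z)/((2*M)) = (1296 + Z)*(1/(2*M)) = (1296 + Z)/(2*M))
√((6494/t(s, 133) + 9670/430) + 16322) = √((6494/(((½)*(1296 + 133)/(-50))) + 9670/430) + 16322) = √((6494/(((½)*(-1/50)*1429)) + 9670*(1/430)) + 16322) = √((6494/(-1429/100) + 967/43) + 16322) = √((6494*(-100/1429) + 967/43) + 16322) = √((-649400/1429 + 967/43) + 16322) = √(-26542357/61447 + 16322) = √(976395577/61447) = √59996579019919/61447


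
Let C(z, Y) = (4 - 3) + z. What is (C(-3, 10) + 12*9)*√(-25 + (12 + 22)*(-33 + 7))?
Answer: 318*I*√101 ≈ 3195.9*I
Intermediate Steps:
C(z, Y) = 1 + z
(C(-3, 10) + 12*9)*√(-25 + (12 + 22)*(-33 + 7)) = ((1 - 3) + 12*9)*√(-25 + (12 + 22)*(-33 + 7)) = (-2 + 108)*√(-25 + 34*(-26)) = 106*√(-25 - 884) = 106*√(-909) = 106*(3*I*√101) = 318*I*√101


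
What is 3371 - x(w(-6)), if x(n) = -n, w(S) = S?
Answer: 3365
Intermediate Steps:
3371 - x(w(-6)) = 3371 - (-1)*(-6) = 3371 - 1*6 = 3371 - 6 = 3365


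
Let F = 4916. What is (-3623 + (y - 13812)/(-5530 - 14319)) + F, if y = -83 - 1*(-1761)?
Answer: 25676891/19849 ≈ 1293.6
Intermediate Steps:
y = 1678 (y = -83 + 1761 = 1678)
(-3623 + (y - 13812)/(-5530 - 14319)) + F = (-3623 + (1678 - 13812)/(-5530 - 14319)) + 4916 = (-3623 - 12134/(-19849)) + 4916 = (-3623 - 12134*(-1/19849)) + 4916 = (-3623 + 12134/19849) + 4916 = -71900793/19849 + 4916 = 25676891/19849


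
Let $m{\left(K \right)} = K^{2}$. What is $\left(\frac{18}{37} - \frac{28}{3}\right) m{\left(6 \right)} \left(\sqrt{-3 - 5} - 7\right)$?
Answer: $\frac{82488}{37} - \frac{23568 i \sqrt{2}}{37} \approx 2229.4 - 900.82 i$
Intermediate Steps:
$\left(\frac{18}{37} - \frac{28}{3}\right) m{\left(6 \right)} \left(\sqrt{-3 - 5} - 7\right) = \left(\frac{18}{37} - \frac{28}{3}\right) 6^{2} \left(\sqrt{-3 - 5} - 7\right) = \left(18 \cdot \frac{1}{37} - \frac{28}{3}\right) 36 \left(\sqrt{-8} - 7\right) = \left(\frac{18}{37} - \frac{28}{3}\right) 36 \left(2 i \sqrt{2} - 7\right) = - \frac{982 \cdot 36 \left(-7 + 2 i \sqrt{2}\right)}{111} = - \frac{982 \left(-252 + 72 i \sqrt{2}\right)}{111} = \frac{82488}{37} - \frac{23568 i \sqrt{2}}{37}$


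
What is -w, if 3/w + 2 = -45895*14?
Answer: 3/642532 ≈ 4.6690e-6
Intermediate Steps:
w = -3/642532 (w = 3/(-2 - 45895*14) = 3/(-2 - 642530) = 3/(-642532) = 3*(-1/642532) = -3/642532 ≈ -4.6690e-6)
-w = -1*(-3/642532) = 3/642532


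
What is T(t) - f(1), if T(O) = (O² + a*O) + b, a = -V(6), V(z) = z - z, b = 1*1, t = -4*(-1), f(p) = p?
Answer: 16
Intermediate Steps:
t = 4
b = 1
V(z) = 0
a = 0 (a = -1*0 = 0)
T(O) = 1 + O² (T(O) = (O² + 0*O) + 1 = (O² + 0) + 1 = O² + 1 = 1 + O²)
T(t) - f(1) = (1 + 4²) - 1*1 = (1 + 16) - 1 = 17 - 1 = 16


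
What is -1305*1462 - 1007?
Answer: -1908917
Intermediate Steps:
-1305*1462 - 1007 = -1907910 - 1007 = -1908917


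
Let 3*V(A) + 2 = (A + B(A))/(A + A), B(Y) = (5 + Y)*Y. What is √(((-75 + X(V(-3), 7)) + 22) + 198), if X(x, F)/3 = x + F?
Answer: √662/2 ≈ 12.865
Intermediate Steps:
B(Y) = Y*(5 + Y)
V(A) = -⅔ + (A + A*(5 + A))/(6*A) (V(A) = -⅔ + ((A + A*(5 + A))/(A + A))/3 = -⅔ + ((A + A*(5 + A))/((2*A)))/3 = -⅔ + ((A + A*(5 + A))*(1/(2*A)))/3 = -⅔ + ((A + A*(5 + A))/(2*A))/3 = -⅔ + (A + A*(5 + A))/(6*A))
X(x, F) = 3*F + 3*x (X(x, F) = 3*(x + F) = 3*(F + x) = 3*F + 3*x)
√(((-75 + X(V(-3), 7)) + 22) + 198) = √(((-75 + (3*7 + 3*(⅓ + (⅙)*(-3)))) + 22) + 198) = √(((-75 + (21 + 3*(⅓ - ½))) + 22) + 198) = √(((-75 + (21 + 3*(-⅙))) + 22) + 198) = √(((-75 + (21 - ½)) + 22) + 198) = √(((-75 + 41/2) + 22) + 198) = √((-109/2 + 22) + 198) = √(-65/2 + 198) = √(331/2) = √662/2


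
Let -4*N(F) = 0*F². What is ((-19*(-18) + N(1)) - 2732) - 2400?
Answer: -4790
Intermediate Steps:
N(F) = 0 (N(F) = -0*F² = -¼*0 = 0)
((-19*(-18) + N(1)) - 2732) - 2400 = ((-19*(-18) + 0) - 2732) - 2400 = ((342 + 0) - 2732) - 2400 = (342 - 2732) - 2400 = -2390 - 2400 = -4790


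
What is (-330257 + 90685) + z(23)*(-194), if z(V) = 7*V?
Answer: -270806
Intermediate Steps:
(-330257 + 90685) + z(23)*(-194) = (-330257 + 90685) + (7*23)*(-194) = -239572 + 161*(-194) = -239572 - 31234 = -270806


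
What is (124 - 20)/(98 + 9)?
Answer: 104/107 ≈ 0.97196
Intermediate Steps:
(124 - 20)/(98 + 9) = 104/107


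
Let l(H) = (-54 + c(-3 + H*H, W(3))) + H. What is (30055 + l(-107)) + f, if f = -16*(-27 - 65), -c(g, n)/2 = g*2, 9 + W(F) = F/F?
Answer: -14418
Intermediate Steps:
W(F) = -8 (W(F) = -9 + F/F = -9 + 1 = -8)
c(g, n) = -4*g (c(g, n) = -2*g*2 = -4*g)
l(H) = -42 + H - 4*H**2 (l(H) = (-54 - 4*(-3 + H*H)) + H = (-54 - 4*(-3 + H**2)) + H = (-54 + (12 - 4*H**2)) + H = (-42 - 4*H**2) + H = -42 + H - 4*H**2)
f = 1472 (f = -16*(-92) = 1472)
(30055 + l(-107)) + f = (30055 + (-42 - 107 - 4*(-107)**2)) + 1472 = (30055 + (-42 - 107 - 4*11449)) + 1472 = (30055 + (-42 - 107 - 45796)) + 1472 = (30055 - 45945) + 1472 = -15890 + 1472 = -14418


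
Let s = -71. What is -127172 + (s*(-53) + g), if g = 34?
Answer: -123375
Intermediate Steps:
-127172 + (s*(-53) + g) = -127172 + (-71*(-53) + 34) = -127172 + (3763 + 34) = -127172 + 3797 = -123375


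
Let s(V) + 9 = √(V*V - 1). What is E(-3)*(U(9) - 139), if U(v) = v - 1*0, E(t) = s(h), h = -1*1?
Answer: 1170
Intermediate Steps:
h = -1
s(V) = -9 + √(-1 + V²) (s(V) = -9 + √(V*V - 1) = -9 + √(V² - 1) = -9 + √(-1 + V²))
E(t) = -9 (E(t) = -9 + √(-1 + (-1)²) = -9 + √(-1 + 1) = -9 + √0 = -9 + 0 = -9)
U(v) = v (U(v) = v + 0 = v)
E(-3)*(U(9) - 139) = -9*(9 - 139) = -9*(-130) = 1170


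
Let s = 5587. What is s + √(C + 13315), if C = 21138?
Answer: 5587 + √34453 ≈ 5772.6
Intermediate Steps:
s + √(C + 13315) = 5587 + √(21138 + 13315) = 5587 + √34453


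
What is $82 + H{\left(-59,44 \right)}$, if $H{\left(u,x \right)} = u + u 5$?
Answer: $-272$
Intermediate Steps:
$H{\left(u,x \right)} = 6 u$ ($H{\left(u,x \right)} = u + 5 u = 6 u$)
$82 + H{\left(-59,44 \right)} = 82 + 6 \left(-59\right) = 82 - 354 = -272$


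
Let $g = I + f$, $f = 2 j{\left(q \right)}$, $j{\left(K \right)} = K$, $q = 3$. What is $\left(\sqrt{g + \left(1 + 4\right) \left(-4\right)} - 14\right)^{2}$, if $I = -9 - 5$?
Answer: $168 - 56 i \sqrt{7} \approx 168.0 - 148.16 i$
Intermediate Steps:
$f = 6$ ($f = 2 \cdot 3 = 6$)
$I = -14$ ($I = -9 - 5 = -14$)
$g = -8$ ($g = -14 + 6 = -8$)
$\left(\sqrt{g + \left(1 + 4\right) \left(-4\right)} - 14\right)^{2} = \left(\sqrt{-8 + \left(1 + 4\right) \left(-4\right)} - 14\right)^{2} = \left(\sqrt{-8 + 5 \left(-4\right)} - 14\right)^{2} = \left(\sqrt{-8 - 20} - 14\right)^{2} = \left(\sqrt{-28} - 14\right)^{2} = \left(2 i \sqrt{7} - 14\right)^{2} = \left(-14 + 2 i \sqrt{7}\right)^{2}$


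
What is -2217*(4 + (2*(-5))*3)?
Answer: 57642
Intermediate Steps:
-2217*(4 + (2*(-5))*3) = -2217*(4 - 10*3) = -2217*(4 - 30) = -2217*(-26) = 57642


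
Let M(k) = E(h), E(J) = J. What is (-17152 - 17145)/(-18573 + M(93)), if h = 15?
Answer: 34297/18558 ≈ 1.8481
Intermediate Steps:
M(k) = 15
(-17152 - 17145)/(-18573 + M(93)) = (-17152 - 17145)/(-18573 + 15) = -34297/(-18558) = -34297*(-1/18558) = 34297/18558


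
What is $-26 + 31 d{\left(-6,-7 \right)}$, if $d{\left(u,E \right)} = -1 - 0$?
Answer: $-57$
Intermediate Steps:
$d{\left(u,E \right)} = -1$ ($d{\left(u,E \right)} = -1 + 0 = -1$)
$-26 + 31 d{\left(-6,-7 \right)} = -26 + 31 \left(-1\right) = -26 - 31 = -57$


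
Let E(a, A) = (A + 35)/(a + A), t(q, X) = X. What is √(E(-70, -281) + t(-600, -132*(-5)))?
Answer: √1004926/39 ≈ 25.704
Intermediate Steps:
E(a, A) = (35 + A)/(A + a)
√(E(-70, -281) + t(-600, -132*(-5))) = √((35 - 281)/(-281 - 70) - 132*(-5)) = √(-246/(-351) + 660) = √(-1/351*(-246) + 660) = √(82/117 + 660) = √(77302/117) = √1004926/39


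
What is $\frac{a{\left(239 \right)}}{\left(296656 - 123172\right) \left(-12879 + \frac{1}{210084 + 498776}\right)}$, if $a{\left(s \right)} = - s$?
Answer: $\frac{42354385}{395951551722369} \approx 1.0697 \cdot 10^{-7}$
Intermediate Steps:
$\frac{a{\left(239 \right)}}{\left(296656 - 123172\right) \left(-12879 + \frac{1}{210084 + 498776}\right)} = \frac{\left(-1\right) 239}{\left(296656 - 123172\right) \left(-12879 + \frac{1}{210084 + 498776}\right)} = - \frac{239}{173484 \left(-12879 + \frac{1}{708860}\right)} = - \frac{239}{173484 \left(- \frac{9129407939}{708860}\right)} = - \frac{239}{- \frac{395951551722369}{177215}} = \left(-239\right) \left(- \frac{177215}{395951551722369}\right) = \frac{42354385}{395951551722369}$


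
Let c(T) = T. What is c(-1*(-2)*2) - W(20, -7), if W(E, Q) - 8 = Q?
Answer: 3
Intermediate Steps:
W(E, Q) = 8 + Q
c(-1*(-2)*2) - W(20, -7) = -1*(-2)*2 - (8 - 7) = 2*2 - 1*1 = 4 - 1 = 3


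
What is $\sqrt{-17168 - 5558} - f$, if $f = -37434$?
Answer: $37434 + i \sqrt{22726} \approx 37434.0 + 150.75 i$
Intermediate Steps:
$\sqrt{-17168 - 5558} - f = \sqrt{-17168 - 5558} - -37434 = \sqrt{-22726} + 37434 = i \sqrt{22726} + 37434 = 37434 + i \sqrt{22726}$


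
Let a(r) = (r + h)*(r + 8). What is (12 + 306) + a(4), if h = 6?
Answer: 438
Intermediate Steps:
a(r) = (6 + r)*(8 + r) (a(r) = (r + 6)*(r + 8) = (6 + r)*(8 + r))
(12 + 306) + a(4) = (12 + 306) + (48 + 4² + 14*4) = 318 + (48 + 16 + 56) = 318 + 120 = 438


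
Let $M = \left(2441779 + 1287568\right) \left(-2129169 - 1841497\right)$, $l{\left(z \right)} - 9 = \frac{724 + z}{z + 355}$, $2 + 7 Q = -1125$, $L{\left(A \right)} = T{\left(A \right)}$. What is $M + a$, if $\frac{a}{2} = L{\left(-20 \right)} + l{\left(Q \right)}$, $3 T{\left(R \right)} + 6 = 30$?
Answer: $- \frac{1436375159501033}{97} \approx -1.4808 \cdot 10^{13}$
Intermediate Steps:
$T{\left(R \right)} = 8$ ($T{\left(R \right)} = -2 + \frac{1}{3} \cdot 30 = -2 + 10 = 8$)
$L{\left(A \right)} = 8$
$Q = -161$ ($Q = - \frac{2}{7} + \frac{1}{7} \left(-1125\right) = - \frac{2}{7} - \frac{1125}{7} = -161$)
$l{\left(z \right)} = 9 + \frac{724 + z}{355 + z}$ ($l{\left(z \right)} = 9 + \frac{724 + z}{z + 355} = 9 + \frac{724 + z}{355 + z}$)
$a = \frac{3861}{97}$ ($a = 2 \left(8 + \frac{3919 + 10 \left(-161\right)}{355 - 161}\right) = 2 \left(8 + \frac{3919 - 1610}{194}\right) = 2 \left(8 + \frac{1}{194} \cdot 2309\right) = 2 \left(8 + \frac{2309}{194}\right) = 2 \cdot \frac{3861}{194} = \frac{3861}{97} \approx 39.804$)
$M = -14807991335102$ ($M = 3729347 \left(-3970666\right) = -14807991335102$)
$M + a = -14807991335102 + \frac{3861}{97} = - \frac{1436375159501033}{97}$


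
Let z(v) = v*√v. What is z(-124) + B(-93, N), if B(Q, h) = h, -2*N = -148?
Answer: 74 - 248*I*√31 ≈ 74.0 - 1380.8*I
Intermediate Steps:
N = 74 (N = -½*(-148) = 74)
z(v) = v^(3/2)
z(-124) + B(-93, N) = (-124)^(3/2) + 74 = -248*I*√31 + 74 = 74 - 248*I*√31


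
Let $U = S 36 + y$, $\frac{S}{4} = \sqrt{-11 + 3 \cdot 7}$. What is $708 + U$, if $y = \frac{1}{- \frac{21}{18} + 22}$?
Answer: $\frac{88506}{125} + 144 \sqrt{10} \approx 1163.4$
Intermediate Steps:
$y = \frac{6}{125}$ ($y = \frac{1}{\left(-21\right) \frac{1}{18} + 22} = \frac{1}{- \frac{7}{6} + 22} = \frac{1}{\frac{125}{6}} = \frac{6}{125} \approx 0.048$)
$S = 4 \sqrt{10}$ ($S = 4 \sqrt{-11 + 3 \cdot 7} = 4 \sqrt{-11 + 21} = 4 \sqrt{10} \approx 12.649$)
$U = \frac{6}{125} + 144 \sqrt{10}$ ($U = 4 \sqrt{10} \cdot 36 + \frac{6}{125} = 144 \sqrt{10} + \frac{6}{125} = \frac{6}{125} + 144 \sqrt{10} \approx 455.42$)
$708 + U = 708 + \left(\frac{6}{125} + 144 \sqrt{10}\right) = \frac{88506}{125} + 144 \sqrt{10}$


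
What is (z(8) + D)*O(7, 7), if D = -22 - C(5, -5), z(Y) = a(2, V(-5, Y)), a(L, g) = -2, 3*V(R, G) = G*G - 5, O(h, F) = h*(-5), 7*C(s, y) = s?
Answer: 865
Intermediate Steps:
C(s, y) = s/7
O(h, F) = -5*h
V(R, G) = -5/3 + G**2/3 (V(R, G) = (G*G - 5)/3 = (G**2 - 5)/3 = (-5 + G**2)/3 = -5/3 + G**2/3)
z(Y) = -2
D = -159/7 (D = -22 - 5/7 = -159/7 ≈ -22.714)
(z(8) + D)*O(7, 7) = (-2 - 159/7)*(-5*7) = -173/7*(-35) = 865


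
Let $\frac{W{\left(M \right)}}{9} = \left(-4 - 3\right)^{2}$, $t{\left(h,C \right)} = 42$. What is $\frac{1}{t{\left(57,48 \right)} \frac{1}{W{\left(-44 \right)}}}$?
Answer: $\frac{21}{2} \approx 10.5$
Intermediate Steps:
$W{\left(M \right)} = 441$ ($W{\left(M \right)} = 9 \left(-4 - 3\right)^{2} = 9 \left(-7\right)^{2} = 9 \cdot 49 = 441$)
$\frac{1}{t{\left(57,48 \right)} \frac{1}{W{\left(-44 \right)}}} = \frac{1}{42 \cdot \frac{1}{441}} = \frac{1}{\frac{2}{21}} = \frac{21}{2}$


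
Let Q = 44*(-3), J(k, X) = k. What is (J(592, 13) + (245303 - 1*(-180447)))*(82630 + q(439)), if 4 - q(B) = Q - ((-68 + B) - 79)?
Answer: 35411113836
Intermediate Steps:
Q = -132
q(B) = -11 + B (q(B) = 4 - (-132 - ((-68 + B) - 79)) = 4 - (-132 - (-147 + B)) = 4 - (-132 + (147 - B)) = 4 - (15 - B) = 4 + (-15 + B) = -11 + B)
(J(592, 13) + (245303 - 1*(-180447)))*(82630 + q(439)) = (592 + (245303 - 1*(-180447)))*(82630 + (-11 + 439)) = (592 + (245303 + 180447))*(82630 + 428) = (592 + 425750)*83058 = 426342*83058 = 35411113836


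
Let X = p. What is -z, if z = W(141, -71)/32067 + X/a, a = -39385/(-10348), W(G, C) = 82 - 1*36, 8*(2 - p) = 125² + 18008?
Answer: 2788772905573/2525917590 ≈ 1104.1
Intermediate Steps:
p = -33617/8 (p = 2 - (125² + 18008)/8 = 2 - (15625 + 18008)/8 = 2 - ⅛*33633 = 2 - 33633/8 = -33617/8 ≈ -4202.1)
W(G, C) = 46 (W(G, C) = 82 - 36 = 46)
a = 39385/10348 (a = -39385*(-1/10348) = 39385/10348 ≈ 3.8060)
X = -33617/8 ≈ -4202.1
z = -2788772905573/2525917590 (z = 46/32067 - 33617/(8*39385/10348) = 46*(1/32067) - 33617/8*10348/39385 = 46/32067 - 86967179/78770 = -2788772905573/2525917590 ≈ -1104.1)
-z = -1*(-2788772905573/2525917590) = 2788772905573/2525917590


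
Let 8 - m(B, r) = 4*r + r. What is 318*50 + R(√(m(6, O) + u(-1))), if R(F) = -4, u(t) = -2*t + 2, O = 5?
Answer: 15896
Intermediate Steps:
u(t) = 2 - 2*t
m(B, r) = 8 - 5*r (m(B, r) = 8 - (4*r + r) = 8 - 5*r)
318*50 + R(√(m(6, O) + u(-1))) = 318*50 - 4 = 15900 - 4 = 15896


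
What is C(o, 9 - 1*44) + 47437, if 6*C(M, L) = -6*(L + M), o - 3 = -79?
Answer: 47548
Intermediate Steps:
o = -76 (o = 3 - 79 = -76)
C(M, L) = -L - M (C(M, L) = (-6*(L + M))/6 = (-6*L - 6*M)/6 = -L - M)
C(o, 9 - 1*44) + 47437 = (-(9 - 1*44) - 1*(-76)) + 47437 = (-(9 - 44) + 76) + 47437 = (-1*(-35) + 76) + 47437 = (35 + 76) + 47437 = 111 + 47437 = 47548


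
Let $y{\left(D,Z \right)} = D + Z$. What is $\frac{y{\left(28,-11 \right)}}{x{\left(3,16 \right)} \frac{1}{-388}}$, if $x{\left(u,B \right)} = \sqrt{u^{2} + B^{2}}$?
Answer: $- \frac{6596 \sqrt{265}}{265} \approx -405.19$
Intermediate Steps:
$x{\left(u,B \right)} = \sqrt{B^{2} + u^{2}}$
$\frac{y{\left(28,-11 \right)}}{x{\left(3,16 \right)} \frac{1}{-388}} = \frac{28 - 11}{\sqrt{16^{2} + 3^{2}} \frac{1}{-388}} = \frac{17}{\sqrt{256 + 9} \left(- \frac{1}{388}\right)} = \frac{17}{\sqrt{265} \left(- \frac{1}{388}\right)} = \frac{17}{\left(- \frac{1}{388}\right) \sqrt{265}} = 17 \left(- \frac{388 \sqrt{265}}{265}\right) = - \frac{6596 \sqrt{265}}{265}$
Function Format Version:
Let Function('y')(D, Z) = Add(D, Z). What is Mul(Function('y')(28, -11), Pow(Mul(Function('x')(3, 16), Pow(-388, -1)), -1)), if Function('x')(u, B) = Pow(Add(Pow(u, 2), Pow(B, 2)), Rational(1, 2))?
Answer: Mul(Rational(-6596, 265), Pow(265, Rational(1, 2))) ≈ -405.19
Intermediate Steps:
Function('x')(u, B) = Pow(Add(Pow(B, 2), Pow(u, 2)), Rational(1, 2))
Mul(Function('y')(28, -11), Pow(Mul(Function('x')(3, 16), Pow(-388, -1)), -1)) = Mul(Add(28, -11), Pow(Mul(Pow(Add(Pow(16, 2), Pow(3, 2)), Rational(1, 2)), Pow(-388, -1)), -1)) = Mul(17, Pow(Mul(Pow(Add(256, 9), Rational(1, 2)), Rational(-1, 388)), -1)) = Mul(17, Pow(Mul(Pow(265, Rational(1, 2)), Rational(-1, 388)), -1)) = Mul(17, Pow(Mul(Rational(-1, 388), Pow(265, Rational(1, 2))), -1)) = Mul(17, Mul(Rational(-388, 265), Pow(265, Rational(1, 2)))) = Mul(Rational(-6596, 265), Pow(265, Rational(1, 2)))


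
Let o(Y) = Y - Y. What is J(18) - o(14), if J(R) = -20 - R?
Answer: -38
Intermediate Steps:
o(Y) = 0
J(18) - o(14) = (-20 - 1*18) - 1*0 = (-20 - 18) + 0 = -38 + 0 = -38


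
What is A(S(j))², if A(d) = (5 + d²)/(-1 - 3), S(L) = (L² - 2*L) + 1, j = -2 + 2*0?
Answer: 1849/4 ≈ 462.25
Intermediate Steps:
j = -2 (j = -2 + 0 = -2)
S(L) = 1 + L² - 2*L
A(d) = -5/4 - d²/4 (A(d) = (5 + d²)/(-4) = (5 + d²)*(-¼) = -5/4 - d²/4)
A(S(j))² = (-5/4 - (1 + (-2)² - 2*(-2))²/4)² = (-5/4 - (1 + 4 + 4)²/4)² = (-5/4 - ¼*9²)² = (-5/4 - ¼*81)² = (-5/4 - 81/4)² = (-43/2)² = 1849/4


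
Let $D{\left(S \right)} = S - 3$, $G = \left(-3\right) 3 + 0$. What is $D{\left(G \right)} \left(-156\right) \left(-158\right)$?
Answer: $-295776$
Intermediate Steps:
$G = -9$ ($G = -9 + 0 = -9$)
$D{\left(S \right)} = -3 + S$
$D{\left(G \right)} \left(-156\right) \left(-158\right) = \left(-3 - 9\right) \left(-156\right) \left(-158\right) = \left(-12\right) \left(-156\right) \left(-158\right) = 1872 \left(-158\right) = -295776$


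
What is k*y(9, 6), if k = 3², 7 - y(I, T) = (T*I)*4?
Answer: -1881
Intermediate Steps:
y(I, T) = 7 - 4*I*T (y(I, T) = 7 - T*I*4 = 7 - I*T*4 = 7 - 4*I*T)
k = 9
k*y(9, 6) = 9*(7 - 4*9*6) = 9*(7 - 216) = 9*(-209) = -1881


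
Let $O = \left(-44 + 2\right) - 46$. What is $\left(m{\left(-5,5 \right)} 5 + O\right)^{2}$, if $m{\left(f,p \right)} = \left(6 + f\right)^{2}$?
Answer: $6889$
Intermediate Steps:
$O = -88$ ($O = -42 - 46 = -88$)
$\left(m{\left(-5,5 \right)} 5 + O\right)^{2} = \left(\left(6 - 5\right)^{2} \cdot 5 - 88\right)^{2} = \left(1^{2} \cdot 5 - 88\right)^{2} = \left(1 \cdot 5 - 88\right)^{2} = \left(5 - 88\right)^{2} = \left(-83\right)^{2} = 6889$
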